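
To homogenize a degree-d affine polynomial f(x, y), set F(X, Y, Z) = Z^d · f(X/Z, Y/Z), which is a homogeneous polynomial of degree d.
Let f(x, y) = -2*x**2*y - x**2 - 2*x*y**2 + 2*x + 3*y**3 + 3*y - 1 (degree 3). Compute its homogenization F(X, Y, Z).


F(X, Y, Z) = -2*X**2*Y - X**2*Z - 2*X*Y**2 + 2*X*Z**2 + 3*Y**3 + 3*Y*Z**2 - Z**3

deg(f) = 3.
Substitute x = X/Z, y = Y/Z into f, then multiply by Z^3.
  monomial -2·x^2·y^1 ↦ -2·X^2·Y^1·Z^0.
  monomial -1·x^2·y^0 ↦ -1·X^2·Y^0·Z^1.
  monomial -2·x^1·y^2 ↦ -2·X^1·Y^2·Z^0.
  monomial 2·x^1·y^0 ↦ 2·X^1·Y^0·Z^2.
  monomial 3·x^0·y^3 ↦ 3·X^0·Y^3·Z^0.
  monomial 3·x^0·y^1 ↦ 3·X^0·Y^1·Z^2.
  monomial -1·x^0·y^0 ↦ -1·X^0·Y^0·Z^3.
Collecting: F(X, Y, Z) = -2*X**2*Y - X**2*Z - 2*X*Y**2 + 2*X*Z**2 + 3*Y**3 + 3*Y*Z**2 - Z**3.


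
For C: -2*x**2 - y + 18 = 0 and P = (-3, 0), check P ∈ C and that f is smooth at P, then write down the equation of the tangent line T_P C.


Tangent line at P: 12*x - y + 36 = 0.

Step 1: f(-3, 0) = 0, so P lies on C.
Step 2: partial derivatives
  f_x(x, y) = -4*x, f_y(x, y) = -1.
  f_x(P) = 12, f_y(P) = -1 (gradient nonzero, so P is smooth).
Step 3: tangent line at P: 12·(x − -3) + -1·(y − 0) = 0.
Expanding: 12*x - y + 36 = 0.


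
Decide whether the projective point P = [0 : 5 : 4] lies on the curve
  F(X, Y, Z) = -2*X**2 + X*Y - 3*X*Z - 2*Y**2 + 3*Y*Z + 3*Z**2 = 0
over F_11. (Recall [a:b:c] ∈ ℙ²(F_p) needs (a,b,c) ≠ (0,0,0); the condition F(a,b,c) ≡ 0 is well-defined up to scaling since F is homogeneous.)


F(0,5,4) ≡ 3 (mod 11); P is NOT on the curve.

Evaluate F(0, 5, 4) term-by-term (mod 11).
  -2*X**2 ↦ -2·0·1·1 = 0
  X*Y ↦ 1·0·5·1 = 0
  -3*X*Z ↦ -3·0·1·4 = 0
  -2*Y**2 ↦ -2·1·25·1 = -50
  3*Y*Z ↦ 3·1·5·4 = 60
  3*Z**2 ↦ 3·1·1·16 = 48
Sum: F(0, 5, 4) = (0) + (0) + (0) + (-50) + (60) + (48) = 58.
Reducing mod 11: 58 ≡ 3 (mod 11).
Since F(a, b, c) ≡ 3 ≠ 0 (mod 11), P does NOT lie on the curve.


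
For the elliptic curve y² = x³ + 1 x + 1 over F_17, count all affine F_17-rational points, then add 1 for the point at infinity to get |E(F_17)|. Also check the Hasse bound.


Affine points = {(0, 1), (0, 16), (4, 1), (4, 16), (6, 6), (6, 11), (9, 5), (9, 12), (10, 5), (10, 12), (11, 0), (13, 1), (13, 16), (15, 5), (15, 12), (16, 4), (16, 13)}; affine count = 17; |E(F_17)| = 18.

Discriminant check: Δ ∝ 4a³ + 27b² = 4·1³ + 27·1² = 4·1 + 27·1 ≡ 14 (mod 17). Nonzero ⇒ E is nonsingular.
For each x ∈ F_17, compute rhs = x³ + 1·x + 1 mod 17, then count y ∈ F_17 with y² ≡ rhs.
  x = 0: rhs = 1, matching y values: 1, 16 (2 points).
  x = 1: rhs = 3, matching y values: none (0 points).
  x = 2: rhs = 11, matching y values: none (0 points).
  x = 3: rhs = 14, matching y values: none (0 points).
  x = 4: rhs = 1, matching y values: 1, 16 (2 points).
  x = 5: rhs = 12, matching y values: none (0 points).
  x = 6: rhs = 2, matching y values: 6, 11 (2 points).
  x = 7: rhs = 11, matching y values: none (0 points).
  x = 8: rhs = 11, matching y values: none (0 points).
  x = 9: rhs = 8, matching y values: 5, 12 (2 points).
  x = 10: rhs = 8, matching y values: 5, 12 (2 points).
  x = 11: rhs = 0, matching y values: 0 (1 points).
  x = 12: rhs = 7, matching y values: none (0 points).
  x = 13: rhs = 1, matching y values: 1, 16 (2 points).
  x = 14: rhs = 5, matching y values: none (0 points).
  x = 15: rhs = 8, matching y values: 5, 12 (2 points).
  x = 16: rhs = 16, matching y values: 4, 13 (2 points).
Total affine count: 17.
Full point count |E(F_17)| = 17 + 1 = 18.
Hasse bound: |18 − (17+1)| = |0| = 0 ≤ 2√17 ≈ 8.2462 ✓.


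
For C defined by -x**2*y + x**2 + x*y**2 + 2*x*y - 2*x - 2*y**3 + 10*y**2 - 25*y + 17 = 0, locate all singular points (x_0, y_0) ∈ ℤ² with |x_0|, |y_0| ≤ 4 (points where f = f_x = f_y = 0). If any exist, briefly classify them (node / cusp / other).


Singular points: {(3, 2)}; classification: node.

Compute partial derivatives:
  f_x = -2*x*y + 2*x + y**2 + 2*y - 2.
  f_y = -x**2 + 2*x*y + 2*x - 6*y**2 + 20*y - 25.
Scan x_0 ∈ {−4, ..., 4}. For each x_0, f_y(x_0, y) is a polynomial in y; find its integer roots y ∈ {−4, ..., 4}, then test f_x and f at those candidates.
  x = -4: f_y(-4, y) = -6*y**2 + 12*y - 49; no integer root y with |y| ≤ 4.
  x = -3: f_y(-3, y) = -6*y**2 + 14*y - 40; no integer root y with |y| ≤ 4.
  x = -2: f_y(-2, y) = -6*y**2 + 16*y - 33; no integer root y with |y| ≤ 4.
  x = -1: f_y(-1, y) = -6*y**2 + 18*y - 28; no integer root y with |y| ≤ 4.
  x = 0: f_y(0, y) = -6*y**2 + 20*y - 25; no integer root y with |y| ≤ 4.
  x = 1: f_y(1, y) = -6*y**2 + 22*y - 24; no integer root y with |y| ≤ 4.
  x = 2: f_y(2, y) = -6*y**2 + 24*y - 25; no integer root y with |y| ≤ 4.
  x = 3: f_y(3, y) = -6*y**2 + 26*y - 28; vanishes at y ∈ {2}. (3, 2): f_x = 0, f = 0 — SINGULAR.
  x = 4: f_y(4, y) = -6*y**2 + 28*y - 33; no integer root y with |y| ≤ 4.
Only singular point on the grid: (3, 2).
Classify: substitute x = 3 + u, y = 2 + v and expand: f = -u**2*v - u**2 + u*v**2 - 2*v**3 + v**2.
No constant or linear terms (consistent with a singular point). Quadratic part: -u**2 + v**2. Cubic part: -u**2*v + u*v**2 - 2*v**3.
The quadratic part v**2 - u**2 = (v − u)(v + u) splits into two distinct linear factors, so there are two distinct tangent lines y − 2 = ±(x − 3) — this is a node (ordinary double point).
Classification: node.


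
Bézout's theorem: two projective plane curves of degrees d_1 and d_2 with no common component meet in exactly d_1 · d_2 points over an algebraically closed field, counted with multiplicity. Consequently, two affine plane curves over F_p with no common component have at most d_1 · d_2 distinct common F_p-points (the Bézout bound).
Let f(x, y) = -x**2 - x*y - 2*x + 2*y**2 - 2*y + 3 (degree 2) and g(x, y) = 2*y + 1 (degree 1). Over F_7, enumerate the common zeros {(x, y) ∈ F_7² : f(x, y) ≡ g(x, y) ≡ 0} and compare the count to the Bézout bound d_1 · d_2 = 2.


Common zeros: {(4, 3), (5, 3)}; count = 2; Bézout bound = 2.

deg(f) = 2, deg(g) = 1, so Bézout bound = 2.
Scan x ∈ F_7. For each x, list the y ∈ F_7 with f(x, y) ≡ 0 and those with g(x, y) ≡ 0 (mod 7); the common zeros in that column are the intersection.
  x = 0: f ≡ 0 at y ∈ {2, 6}; g ≡ 0 at y ∈ {3}; common: ∅.
  x = 1: f ≡ 0 at y ∈ {0, 5}; g ≡ 0 at y ∈ {3}; common: ∅.
  x = 2: f ≡ 0 at y ∈ {1}; g ≡ 0 at y ∈ {3}; common: ∅.
  x = 3: f ≡ 0 at y ∈ {2, 4}; g ≡ 0 at y ∈ {3}; common: ∅.
  x = 4: f ≡ 0 at y ∈ {0, 3}; g ≡ 0 at y ∈ {3}; common: {3}.
  x = 5: f ≡ 0 at y ∈ {3, 4}; g ≡ 0 at y ∈ {3}; common: {3}.
  x = 6: f ≡ 0 at y ∈ {5, 6}; g ≡ 0 at y ∈ {3}; common: ∅.
Collecting: common zeros = {(4, 3), (5, 3)}, so the count is 2.
Comparison with the Bézout bound: 2 ≤ 2 = deg(f)·deg(g), as expected for curves with no common component (the bound is attained).


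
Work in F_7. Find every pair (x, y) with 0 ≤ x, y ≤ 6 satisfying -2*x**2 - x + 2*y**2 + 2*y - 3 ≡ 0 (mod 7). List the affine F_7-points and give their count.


Affine F_7-points: {(0, 3), (3, 3), (4, 1), (4, 5), (6, 1), (6, 5)}; count = 6.

For each of the 49 pairs (x, y) ∈ F_7², evaluate f(x, y) mod 7. Record the zeros.
  x = 0: [0↦4, 1↦1, 2↦2, 3↦0, 4↦2, 5↦1, 6↦4]  zeros at y ∈ {3}
  x = 1: [0↦1, 1↦5, 2↦6, 3↦4, 4↦6, 5↦5, 6↦1]  zeros at y ∈ ∅
  x = 2: [0↦1, 1↦5, 2↦6, 3↦4, 4↦6, 5↦5, 6↦1]  zeros at y ∈ ∅
  x = 3: [0↦4, 1↦1, 2↦2, 3↦0, 4↦2, 5↦1, 6↦4]  zeros at y ∈ {3}
  x = 4: [0↦3, 1↦0, 2↦1, 3↦6, 4↦1, 5↦0, 6↦3]  zeros at y ∈ {1, 5}
  x = 5: [0↦5, 1↦2, 2↦3, 3↦1, 4↦3, 5↦2, 6↦5]  zeros at y ∈ ∅
  x = 6: [0↦3, 1↦0, 2↦1, 3↦6, 4↦1, 5↦0, 6↦3]  zeros at y ∈ {1, 5}
Collecting zeros: affine points = {(0, 3), (3, 3), (4, 1), (4, 5), (6, 1), (6, 5)}.
Total count |C(F_7)_aff| = 6.


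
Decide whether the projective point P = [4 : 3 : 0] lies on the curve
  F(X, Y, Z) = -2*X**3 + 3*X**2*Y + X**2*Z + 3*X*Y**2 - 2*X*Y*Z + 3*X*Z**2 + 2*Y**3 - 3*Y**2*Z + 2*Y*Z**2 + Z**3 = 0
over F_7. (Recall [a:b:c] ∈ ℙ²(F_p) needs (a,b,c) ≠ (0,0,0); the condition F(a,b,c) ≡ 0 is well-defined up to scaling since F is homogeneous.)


F(4,3,0) ≡ 3 (mod 7); P is NOT on the curve.

Evaluate F(4, 3, 0) term-by-term (mod 7).
  -2*X**3 ↦ -2·64·1·1 = -128
  3*X**2*Y ↦ 3·16·3·1 = 144
  X**2*Z ↦ 1·16·1·0 = 0
  3*X*Y**2 ↦ 3·4·9·1 = 108
  -2*X*Y*Z ↦ -2·4·3·0 = 0
  3*X*Z**2 ↦ 3·4·1·0 = 0
  2*Y**3 ↦ 2·1·27·1 = 54
  -3*Y**2*Z ↦ -3·1·9·0 = 0
  2*Y*Z**2 ↦ 2·1·3·0 = 0
  Z**3 ↦ 1·1·1·0 = 0
Sum: F(4, 3, 0) = (-128) + (144) + (0) + (108) + (0) + (0) + (54) + (0) + (0) + (0) = 178.
Reducing mod 7: 178 ≡ 3 (mod 7).
Since F(a, b, c) ≡ 3 ≠ 0 (mod 7), P does NOT lie on the curve.


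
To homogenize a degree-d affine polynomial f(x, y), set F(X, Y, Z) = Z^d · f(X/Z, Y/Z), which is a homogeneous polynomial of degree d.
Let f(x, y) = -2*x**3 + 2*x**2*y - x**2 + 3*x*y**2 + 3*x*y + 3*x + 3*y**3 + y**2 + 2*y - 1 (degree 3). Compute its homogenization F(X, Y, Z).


F(X, Y, Z) = -2*X**3 + 2*X**2*Y - X**2*Z + 3*X*Y**2 + 3*X*Y*Z + 3*X*Z**2 + 3*Y**3 + Y**2*Z + 2*Y*Z**2 - Z**3

deg(f) = 3.
Substitute x = X/Z, y = Y/Z into f, then multiply by Z^3.
  monomial -2·x^3·y^0 ↦ -2·X^3·Y^0·Z^0.
  monomial 2·x^2·y^1 ↦ 2·X^2·Y^1·Z^0.
  monomial -1·x^2·y^0 ↦ -1·X^2·Y^0·Z^1.
  monomial 3·x^1·y^2 ↦ 3·X^1·Y^2·Z^0.
  monomial 3·x^1·y^1 ↦ 3·X^1·Y^1·Z^1.
  monomial 3·x^1·y^0 ↦ 3·X^1·Y^0·Z^2.
  monomial 3·x^0·y^3 ↦ 3·X^0·Y^3·Z^0.
  monomial 1·x^0·y^2 ↦ 1·X^0·Y^2·Z^1.
  monomial 2·x^0·y^1 ↦ 2·X^0·Y^1·Z^2.
  monomial -1·x^0·y^0 ↦ -1·X^0·Y^0·Z^3.
Collecting: F(X, Y, Z) = -2*X**3 + 2*X**2*Y - X**2*Z + 3*X*Y**2 + 3*X*Y*Z + 3*X*Z**2 + 3*Y**3 + Y**2*Z + 2*Y*Z**2 - Z**3.


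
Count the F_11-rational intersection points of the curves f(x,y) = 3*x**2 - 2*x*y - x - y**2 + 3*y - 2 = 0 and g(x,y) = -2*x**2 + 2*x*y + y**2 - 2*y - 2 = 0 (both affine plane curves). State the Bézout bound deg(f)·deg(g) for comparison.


Common zeros: ∅; count = 0; Bézout bound = 4.

deg(f) = 2, deg(g) = 2, so Bézout bound = 4.
Scan x ∈ F_11. For each x, list the y ∈ F_11 with f(x, y) ≡ 0 and those with g(x, y) ≡ 0 (mod 11); the common zeros in that column are the intersection.
  x = 0: f ≡ 0 at y ∈ {1, 2}; g ≡ 0 at y ∈ {6, 7}; common: ∅.
  x = 1: f ≡ 0 at y ∈ {0, 1}; g ≡ 0 at y ∈ {2, 9}; common: ∅.
  x = 2: f ≡ 0 at y ∈ {5}; g ≡ 0 at y ∈ {10}; common: ∅.
  x = 3: f ≡ 0 at y ∈ {0, 8}; g ≡ 0 at y ∈ ∅; common: ∅.
  x = 4: f ≡ 0 at y ∈ ∅; g ≡ 0 at y ∈ ∅; common: ∅.
  x = 5: f ≡ 0 at y ∈ ∅; g ≡ 0 at y ∈ ∅; common: ∅.
  x = 6: f ≡ 0 at y ∈ ∅; g ≡ 0 at y ∈ {6}; common: ∅.
  x = 7: f ≡ 0 at y ∈ ∅; g ≡ 0 at y ∈ {3, 7}; common: ∅.
  x = 8: f ≡ 0 at y ∈ ∅; g ≡ 0 at y ∈ {9, 10}; common: ∅.
  x = 9: f ≡ 0 at y ∈ {2, 5}; g ≡ 0 at y ∈ ∅; common: ∅.
  x = 10: f ≡ 0 at y ∈ {8}; g ≡ 0 at y ∈ ∅; common: ∅.
Collecting: common zeros = ∅, so the count is 0.
Comparison with the Bézout bound: 0 ≤ 4 = deg(f)·deg(g), as expected for curves with no common component (the affine F_11-count falls short of the bound because intersections may lie at infinity, over extension fields, or carry multiplicity).


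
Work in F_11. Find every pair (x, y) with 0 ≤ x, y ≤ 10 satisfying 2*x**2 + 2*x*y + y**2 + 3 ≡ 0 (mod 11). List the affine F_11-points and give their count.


Affine F_11-points: {(2, 0), (2, 7), (4, 1), (4, 2), (5, 2), (5, 10), (6, 1), (6, 9), (7, 9), (7, 10), (9, 0), (9, 4)}; count = 12.

For each of the 121 pairs (x, y) ∈ F_11², evaluate f(x, y) mod 11. Record the zeros.
  x = 0: [0↦3, 1↦4, 2↦7, 3↦1, 4↦8, 5↦6, 6↦6, 7↦8, 8↦1, 9↦7, 10↦4]  zeros at y ∈ ∅
  x = 1: [0↦5, 1↦8, 2↦2, 3↦9, 4↦7, 5↦7, 6↦9, 7↦2, 8↦8, 9↦5, 10↦4]  zeros at y ∈ ∅
  x = 2: [0↦0, 1↦5, 2↦1, 3↦10, 4↦10, 5↦1, 6↦5, 7↦0, 8↦8, 9↦7, 10↦8]  zeros at y ∈ {0, 7}
  x = 3: [0↦10, 1↦6, 2↦4, 3↦4, 4↦6, 5↦10, 6↦5, 7↦2, 8↦1, 9↦2, 10↦5]  zeros at y ∈ ∅
  x = 4: [0↦2, 1↦0, 2↦0, 3↦2, 4↦6, 5↦1, 6↦9, 7↦8, 8↦9, 9↦1, 10↦6]  zeros at y ∈ {1, 2}
  x = 5: [0↦9, 1↦9, 2↦0, 3↦4, 4↦10, 5↦7, 6↦6, 7↦7, 8↦10, 9↦4, 10↦0]  zeros at y ∈ {2, 10}
  x = 6: [0↦9, 1↦0, 2↦4, 3↦10, 4↦7, 5↦6, 6↦7, 7↦10, 8↦4, 9↦0, 10↦9]  zeros at y ∈ {1, 9}
  x = 7: [0↦2, 1↦6, 2↦1, 3↦9, 4↦8, 5↦9, 6↦1, 7↦6, 8↦2, 9↦0, 10↦0]  zeros at y ∈ {9, 10}
  x = 8: [0↦10, 1↦5, 2↦2, 3↦1, 4↦2, 5↦5, 6↦10, 7↦6, 8↦4, 9↦4, 10↦6]  zeros at y ∈ ∅
  x = 9: [0↦0, 1↦8, 2↦7, 3↦8, 4↦0, 5↦5, 6↦1, 7↦10, 8↦10, 9↦1, 10↦5]  zeros at y ∈ {0, 4}
  x = 10: [0↦5, 1↦4, 2↦5, 3↦8, 4↦2, 5↦9, 6↦7, 7↦7, 8↦9, 9↦2, 10↦8]  zeros at y ∈ ∅
Collecting zeros: affine points = {(2, 0), (2, 7), (4, 1), (4, 2), (5, 2), (5, 10), (6, 1), (6, 9), (7, 9), (7, 10), (9, 0), (9, 4)}.
Total count |C(F_11)_aff| = 12.


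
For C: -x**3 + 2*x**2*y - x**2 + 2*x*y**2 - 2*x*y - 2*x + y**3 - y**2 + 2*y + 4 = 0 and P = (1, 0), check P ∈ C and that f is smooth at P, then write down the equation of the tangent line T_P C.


Tangent line at P: -7*x + 2*y + 7 = 0.

Step 1: f(1, 0) = 0, so P lies on C.
Step 2: partial derivatives
  f_x(x, y) = -3*x**2 + 4*x*y - 2*x + 2*y**2 - 2*y - 2, f_y(x, y) = 2*x**2 + 4*x*y - 2*x + 3*y**2 - 2*y + 2.
  f_x(P) = -7, f_y(P) = 2 (gradient nonzero, so P is smooth).
Step 3: tangent line at P: -7·(x − 1) + 2·(y − 0) = 0.
Expanding: -7*x + 2*y + 7 = 0.


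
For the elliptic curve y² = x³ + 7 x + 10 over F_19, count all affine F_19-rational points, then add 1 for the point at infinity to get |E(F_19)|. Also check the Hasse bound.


Affine points = {(3, 1), (3, 18), (4, 8), (4, 11), (9, 2), (9, 17), (10, 4), (10, 15), (12, 6), (12, 13), (16, 0), (17, 8), (17, 11)}; affine count = 13; |E(F_19)| = 14.

Discriminant check: Δ ∝ 4a³ + 27b² = 4·7³ + 27·10² = 4·343 + 27·100 ≡ 6 (mod 19). Nonzero ⇒ E is nonsingular.
For each x ∈ F_19, compute rhs = x³ + 7·x + 10 mod 19, then count y ∈ F_19 with y² ≡ rhs.
  x = 0: rhs = 10, matching y values: none (0 points).
  x = 1: rhs = 18, matching y values: none (0 points).
  x = 2: rhs = 13, matching y values: none (0 points).
  x = 3: rhs = 1, matching y values: 1, 18 (2 points).
  x = 4: rhs = 7, matching y values: 8, 11 (2 points).
  x = 5: rhs = 18, matching y values: none (0 points).
  x = 6: rhs = 2, matching y values: none (0 points).
  x = 7: rhs = 3, matching y values: none (0 points).
  x = 8: rhs = 8, matching y values: none (0 points).
  x = 9: rhs = 4, matching y values: 2, 17 (2 points).
  x = 10: rhs = 16, matching y values: 4, 15 (2 points).
  x = 11: rhs = 12, matching y values: none (0 points).
  x = 12: rhs = 17, matching y values: 6, 13 (2 points).
  x = 13: rhs = 18, matching y values: none (0 points).
  x = 14: rhs = 2, matching y values: none (0 points).
  x = 15: rhs = 13, matching y values: none (0 points).
  x = 16: rhs = 0, matching y values: 0 (1 points).
  x = 17: rhs = 7, matching y values: 8, 11 (2 points).
  x = 18: rhs = 2, matching y values: none (0 points).
Total affine count: 13.
Full point count |E(F_19)| = 13 + 1 = 14.
Hasse bound: |14 − (19+1)| = |-6| = 6 ≤ 2√19 ≈ 8.7178 ✓.


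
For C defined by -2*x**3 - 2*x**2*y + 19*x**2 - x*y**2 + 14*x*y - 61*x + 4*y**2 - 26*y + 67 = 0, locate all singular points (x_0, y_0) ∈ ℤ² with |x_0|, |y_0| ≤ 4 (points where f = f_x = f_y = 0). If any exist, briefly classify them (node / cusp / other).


Singular points: {(3, 1)}; classification: node.

Compute partial derivatives:
  f_x = -6*x**2 - 4*x*y + 38*x - y**2 + 14*y - 61.
  f_y = -2*x**2 - 2*x*y + 14*x + 8*y - 26.
Scan x_0 ∈ {−4, ..., 4}. For each x_0, f_y(x_0, y) is a polynomial in y; find its integer roots y ∈ {−4, ..., 4}, then test f_x and f at those candidates.
  x = -4: f_y(-4, y) = 16*y - 114; no integer root y with |y| ≤ 4.
  x = -3: f_y(-3, y) = 14*y - 86; no integer root y with |y| ≤ 4.
  x = -2: f_y(-2, y) = 12*y - 62; no integer root y with |y| ≤ 4.
  x = -1: f_y(-1, y) = 10*y - 42; no integer root y with |y| ≤ 4.
  x = 0: f_y(0, y) = 8*y - 26; no integer root y with |y| ≤ 4.
  x = 1: f_y(1, y) = 6*y - 14; no integer root y with |y| ≤ 4.
  x = 2: f_y(2, y) = 4*y - 6; no integer root y with |y| ≤ 4.
  x = 3: f_y(3, y) = 2*y - 2; vanishes at y ∈ {1}. (3, 1): f_x = 0, f = 0 — SINGULAR.
  x = 4: f_y(4, y) = -2; no integer root y with |y| ≤ 4.
Only singular point on the grid: (3, 1).
Classify: substitute x = 3 + u, y = 1 + v and expand: f = -2*u**3 - 2*u**2*v - u**2 - u*v**2 + v**2.
No constant or linear terms (consistent with a singular point). Quadratic part: -u**2 + v**2. Cubic part: -2*u**3 - 2*u**2*v - u*v**2.
The quadratic part v**2 - u**2 = (v − u)(v + u) splits into two distinct linear factors, so there are two distinct tangent lines y − 1 = ±(x − 3) — this is a node (ordinary double point).
Classification: node.


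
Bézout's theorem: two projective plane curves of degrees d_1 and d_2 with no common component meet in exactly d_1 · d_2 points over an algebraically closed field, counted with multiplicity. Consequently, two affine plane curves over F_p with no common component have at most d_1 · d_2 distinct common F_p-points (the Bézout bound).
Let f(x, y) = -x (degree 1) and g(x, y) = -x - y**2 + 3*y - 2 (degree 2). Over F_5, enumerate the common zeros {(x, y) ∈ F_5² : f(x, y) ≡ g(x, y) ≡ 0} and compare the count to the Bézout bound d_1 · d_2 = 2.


Common zeros: {(0, 1), (0, 2)}; count = 2; Bézout bound = 2.

deg(f) = 1, deg(g) = 2, so Bézout bound = 2.
Scan x ∈ F_5. For each x, list the y ∈ F_5 with f(x, y) ≡ 0 and those with g(x, y) ≡ 0 (mod 5); the common zeros in that column are the intersection.
  x = 0: f ≡ 0 at y ∈ {0, 1, 2, 3, 4}; g ≡ 0 at y ∈ {1, 2}; common: {1, 2}.
  x = 1: f ≡ 0 at y ∈ ∅; g ≡ 0 at y ∈ ∅; common: ∅.
  x = 2: f ≡ 0 at y ∈ ∅; g ≡ 0 at y ∈ ∅; common: ∅.
  x = 3: f ≡ 0 at y ∈ ∅; g ≡ 0 at y ∈ {0, 3}; common: ∅.
  x = 4: f ≡ 0 at y ∈ ∅; g ≡ 0 at y ∈ {4}; common: ∅.
Collecting: common zeros = {(0, 1), (0, 2)}, so the count is 2.
Comparison with the Bézout bound: 2 ≤ 2 = deg(f)·deg(g), as expected for curves with no common component (the bound is attained).


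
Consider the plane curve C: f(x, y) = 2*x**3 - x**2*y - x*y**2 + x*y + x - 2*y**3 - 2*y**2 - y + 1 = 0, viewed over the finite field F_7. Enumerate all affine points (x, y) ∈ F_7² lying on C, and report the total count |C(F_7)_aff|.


Affine F_7-points: {(4, 0), (4, 1), (4, 3), (6, 2)}; count = 4.

For each of the 49 pairs (x, y) ∈ F_7², evaluate f(x, y) mod 7. Record the zeros.
  x = 0: [0↦1, 1↦3, 2↦3, 3↦3, 4↦5, 5↦4, 6↦2]  zeros at y ∈ ∅
  x = 1: [0↦4, 1↦5, 2↦2, 3↦4, 4↦6, 5↦3, 6↦4]  zeros at y ∈ ∅
  x = 2: [0↦5, 1↦3, 2↦2, 3↦4, 4↦4, 5↦4, 6↦6]  zeros at y ∈ ∅
  x = 3: [0↦2, 1↦2, 2↦1, 3↦1, 4↦4, 5↦5, 6↦6]  zeros at y ∈ ∅
  x = 4: [0↦0, 1↦0, 2↦4, 3↦0, 4↦4, 5↦4, 6↦2]  zeros at y ∈ {0, 1, 3}
  x = 5: [0↦4, 1↦2, 2↦2, 3↦6, 4↦2, 5↦6, 6↦6]  zeros at y ∈ ∅
  x = 6: [0↦5, 1↦6, 2↦0, 3↦3, 4↦3, 5↦2, 6↦2]  zeros at y ∈ {2}
Collecting zeros: affine points = {(4, 0), (4, 1), (4, 3), (6, 2)}.
Total count |C(F_7)_aff| = 4.


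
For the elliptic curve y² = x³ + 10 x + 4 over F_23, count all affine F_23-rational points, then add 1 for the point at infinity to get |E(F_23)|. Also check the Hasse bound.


Affine points = {(0, 2), (0, 21), (2, 3), (2, 20), (4, 4), (4, 19), (5, 8), (5, 15), (6, 2), (6, 21), (7, 7), (7, 16), (9, 8), (9, 15), (10, 0), (12, 9), (12, 14), (13, 10), (13, 13), (14, 6), (14, 17), (17, 2), (17, 21), (18, 6), (18, 17), (20, 4), (20, 19), (22, 4), (22, 19)}; affine count = 29; |E(F_23)| = 30.

Discriminant check: Δ ∝ 4a³ + 27b² = 4·10³ + 27·4² = 4·1000 + 27·16 ≡ 16 (mod 23). Nonzero ⇒ E is nonsingular.
For each x ∈ F_23, compute rhs = x³ + 10·x + 4 mod 23, then count y ∈ F_23 with y² ≡ rhs.
  x = 0: rhs = 4, matching y values: 2, 21 (2 points).
  x = 1: rhs = 15, matching y values: none (0 points).
  x = 2: rhs = 9, matching y values: 3, 20 (2 points).
  x = 3: rhs = 15, matching y values: none (0 points).
  x = 4: rhs = 16, matching y values: 4, 19 (2 points).
  x = 5: rhs = 18, matching y values: 8, 15 (2 points).
  x = 6: rhs = 4, matching y values: 2, 21 (2 points).
  x = 7: rhs = 3, matching y values: 7, 16 (2 points).
  x = 8: rhs = 21, matching y values: none (0 points).
  x = 9: rhs = 18, matching y values: 8, 15 (2 points).
  x = 10: rhs = 0, matching y values: 0 (1 points).
  x = 11: rhs = 19, matching y values: none (0 points).
  x = 12: rhs = 12, matching y values: 9, 14 (2 points).
  x = 13: rhs = 8, matching y values: 10, 13 (2 points).
  x = 14: rhs = 13, matching y values: 6, 17 (2 points).
  x = 15: rhs = 10, matching y values: none (0 points).
  x = 16: rhs = 5, matching y values: none (0 points).
  x = 17: rhs = 4, matching y values: 2, 21 (2 points).
  x = 18: rhs = 13, matching y values: 6, 17 (2 points).
  x = 19: rhs = 15, matching y values: none (0 points).
  x = 20: rhs = 16, matching y values: 4, 19 (2 points).
  x = 21: rhs = 22, matching y values: none (0 points).
  x = 22: rhs = 16, matching y values: 4, 19 (2 points).
Total affine count: 29.
Full point count |E(F_23)| = 29 + 1 = 30.
Hasse bound: |30 − (23+1)| = |6| = 6 ≤ 2√23 ≈ 9.5917 ✓.


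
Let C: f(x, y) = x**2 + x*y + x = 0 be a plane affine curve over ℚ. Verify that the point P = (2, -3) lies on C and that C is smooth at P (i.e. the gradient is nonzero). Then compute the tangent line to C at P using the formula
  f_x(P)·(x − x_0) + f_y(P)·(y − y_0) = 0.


Tangent line at P: 2*x + 2*y + 2 = 0.

Step 1: f(2, -3) = 0, so P lies on C.
Step 2: partial derivatives
  f_x(x, y) = 2*x + y + 1, f_y(x, y) = x.
  f_x(P) = 2, f_y(P) = 2 (gradient nonzero, so P is smooth).
Step 3: tangent line at P: 2·(x − 2) + 2·(y − -3) = 0.
Expanding: 2*x + 2*y + 2 = 0.


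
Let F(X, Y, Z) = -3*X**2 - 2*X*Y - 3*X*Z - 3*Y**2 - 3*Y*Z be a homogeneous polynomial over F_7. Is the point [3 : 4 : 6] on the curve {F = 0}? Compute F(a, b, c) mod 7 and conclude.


F(3,4,6) ≡ 6 (mod 7); P is NOT on the curve.

Evaluate F(3, 4, 6) term-by-term (mod 7).
  -3*X**2 ↦ -3·9·1·1 = -27
  -2*X*Y ↦ -2·3·4·1 = -24
  -3*X*Z ↦ -3·3·1·6 = -54
  -3*Y**2 ↦ -3·1·16·1 = -48
  -3*Y*Z ↦ -3·1·4·6 = -72
Sum: F(3, 4, 6) = (-27) + (-24) + (-54) + (-48) + (-72) = -225.
Reducing mod 7: -225 ≡ 6 (mod 7).
Since F(a, b, c) ≡ 6 ≠ 0 (mod 7), P does NOT lie on the curve.


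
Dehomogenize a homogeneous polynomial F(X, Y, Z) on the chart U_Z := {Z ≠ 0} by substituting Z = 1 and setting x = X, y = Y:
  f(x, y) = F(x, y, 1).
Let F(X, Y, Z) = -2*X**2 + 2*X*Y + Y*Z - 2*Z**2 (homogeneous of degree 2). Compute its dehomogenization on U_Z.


f(x, y) = -2*x**2 + 2*x*y + y - 2

On U_Z we set Z = 1. Each monomial c·X^i·Y^j·Z^k in F becomes c·x^i·y^j·1^k = c·x^i·y^j.
Substituting Z = 1: F(X, Y, 1) = -2*x**2 + 2*x*y + y - 2.
Note: deg(f) ≤ deg(F) = 2; strict inequality happens when F is divisible by Z (lost terms).


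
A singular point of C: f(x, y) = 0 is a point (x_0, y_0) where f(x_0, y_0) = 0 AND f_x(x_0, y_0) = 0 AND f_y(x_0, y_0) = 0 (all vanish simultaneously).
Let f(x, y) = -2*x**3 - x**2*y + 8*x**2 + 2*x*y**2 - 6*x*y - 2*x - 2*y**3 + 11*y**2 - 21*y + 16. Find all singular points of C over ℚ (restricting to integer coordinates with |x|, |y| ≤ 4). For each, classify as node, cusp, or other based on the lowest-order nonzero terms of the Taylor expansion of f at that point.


Singular points: {(1, 2)}; classification: cusp.

Compute partial derivatives:
  f_x = -6*x**2 - 2*x*y + 16*x + 2*y**2 - 6*y - 2.
  f_y = -x**2 + 4*x*y - 6*x - 6*y**2 + 22*y - 21.
Scan x_0 ∈ {−4, ..., 4}. For each x_0, f_y(x_0, y) is a polynomial in y; find its integer roots y ∈ {−4, ..., 4}, then test f_x and f at those candidates.
  x = -4: f_y(-4, y) = -6*y**2 + 6*y - 13; no integer root y with |y| ≤ 4.
  x = -3: f_y(-3, y) = -6*y**2 + 10*y - 12; no integer root y with |y| ≤ 4.
  x = -2: f_y(-2, y) = -6*y**2 + 14*y - 13; no integer root y with |y| ≤ 4.
  x = -1: f_y(-1, y) = -6*y**2 + 18*y - 16; no integer root y with |y| ≤ 4.
  x = 0: f_y(0, y) = -6*y**2 + 22*y - 21; no integer root y with |y| ≤ 4.
  x = 1: f_y(1, y) = -6*y**2 + 26*y - 28; vanishes at y ∈ {2}. (1, 2): f_x = 0, f = 0 — SINGULAR.
  x = 2: f_y(2, y) = -6*y**2 + 30*y - 37; no integer root y with |y| ≤ 4.
  x = 3: f_y(3, y) = -6*y**2 + 34*y - 48; vanishes at y ∈ {3}. (3, 3): f_x = -26 ≠ 0.
  x = 4: f_y(4, y) = -6*y**2 + 38*y - 61; no integer root y with |y| ≤ 4.
Only singular point on the grid: (1, 2).
Classify: substitute x = 1 + u, y = 2 + v and expand: f = -2*u**3 - u**2*v + 2*u*v**2 - 2*v**3 + v**2.
No constant or linear terms (consistent with a singular point). Quadratic part: v**2. Cubic part: -2*u**3 - u**2*v + 2*u*v**2 - 2*v**3.
The quadratic part v**2 is a perfect square, so there is a single (double) tangent line v = 0, i.e. y = 2. Restricting the cubic part to that line (v = 0) leaves -2*u**3 ≠ 0, so f is not divisible by v and the branch is v² ≈ 2*u**3 to lowest order — this is a cusp.
Classification: cusp.


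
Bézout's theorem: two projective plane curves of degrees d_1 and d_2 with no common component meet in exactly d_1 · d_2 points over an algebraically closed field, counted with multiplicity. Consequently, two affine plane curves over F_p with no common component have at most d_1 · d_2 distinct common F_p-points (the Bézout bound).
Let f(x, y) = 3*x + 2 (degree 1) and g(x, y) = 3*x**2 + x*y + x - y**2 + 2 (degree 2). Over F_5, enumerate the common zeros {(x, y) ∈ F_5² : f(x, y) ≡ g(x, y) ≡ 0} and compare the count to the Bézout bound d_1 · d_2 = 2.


Common zeros: {(1, 3)}; count = 1; Bézout bound = 2.

deg(f) = 1, deg(g) = 2, so Bézout bound = 2.
Scan x ∈ F_5. For each x, list the y ∈ F_5 with f(x, y) ≡ 0 and those with g(x, y) ≡ 0 (mod 5); the common zeros in that column are the intersection.
  x = 0: f ≡ 0 at y ∈ ∅; g ≡ 0 at y ∈ ∅; common: ∅.
  x = 1: f ≡ 0 at y ∈ {0, 1, 2, 3, 4}; g ≡ 0 at y ∈ {3}; common: {3}.
  x = 2: f ≡ 0 at y ∈ ∅; g ≡ 0 at y ∈ ∅; common: ∅.
  x = 3: f ≡ 0 at y ∈ ∅; g ≡ 0 at y ∈ ∅; common: ∅.
  x = 4: f ≡ 0 at y ∈ ∅; g ≡ 0 at y ∈ ∅; common: ∅.
Collecting: common zeros = {(1, 3)}, so the count is 1.
Comparison with the Bézout bound: 1 ≤ 2 = deg(f)·deg(g), as expected for curves with no common component (the affine F_5-count falls short of the bound because intersections may lie at infinity, over extension fields, or carry multiplicity).


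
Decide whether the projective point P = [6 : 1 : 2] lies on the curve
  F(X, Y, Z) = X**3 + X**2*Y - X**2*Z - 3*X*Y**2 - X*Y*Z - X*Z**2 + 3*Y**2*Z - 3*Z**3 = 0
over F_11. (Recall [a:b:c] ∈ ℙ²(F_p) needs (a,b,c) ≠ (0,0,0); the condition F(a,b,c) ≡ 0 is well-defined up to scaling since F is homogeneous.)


F(6,1,2) ≡ 9 (mod 11); P is NOT on the curve.

Evaluate F(6, 1, 2) term-by-term (mod 11).
  X**3 ↦ 1·216·1·1 = 216
  X**2*Y ↦ 1·36·1·1 = 36
  -X**2*Z ↦ -1·36·1·2 = -72
  -3*X*Y**2 ↦ -3·6·1·1 = -18
  -X*Y*Z ↦ -1·6·1·2 = -12
  -X*Z**2 ↦ -1·6·1·4 = -24
  3*Y**2*Z ↦ 3·1·1·2 = 6
  -3*Z**3 ↦ -3·1·1·8 = -24
Sum: F(6, 1, 2) = (216) + (36) + (-72) + (-18) + (-12) + (-24) + (6) + (-24) = 108.
Reducing mod 11: 108 ≡ 9 (mod 11).
Since F(a, b, c) ≡ 9 ≠ 0 (mod 11), P does NOT lie on the curve.


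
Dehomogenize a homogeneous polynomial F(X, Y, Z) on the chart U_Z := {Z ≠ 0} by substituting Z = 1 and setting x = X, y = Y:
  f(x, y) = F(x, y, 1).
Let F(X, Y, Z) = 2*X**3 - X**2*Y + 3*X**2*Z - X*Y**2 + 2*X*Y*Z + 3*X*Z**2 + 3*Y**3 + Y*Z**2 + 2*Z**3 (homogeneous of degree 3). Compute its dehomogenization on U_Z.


f(x, y) = 2*x**3 - x**2*y + 3*x**2 - x*y**2 + 2*x*y + 3*x + 3*y**3 + y + 2

On U_Z we set Z = 1. Each monomial c·X^i·Y^j·Z^k in F becomes c·x^i·y^j·1^k = c·x^i·y^j.
Substituting Z = 1: F(X, Y, 1) = 2*x**3 - x**2*y + 3*x**2 - x*y**2 + 2*x*y + 3*x + 3*y**3 + y + 2.
Note: deg(f) ≤ deg(F) = 3; strict inequality happens when F is divisible by Z (lost terms).


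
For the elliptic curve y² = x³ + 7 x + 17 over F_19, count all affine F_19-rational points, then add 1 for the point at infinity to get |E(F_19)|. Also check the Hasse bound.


Affine points = {(0, 6), (0, 13), (1, 5), (1, 14), (2, 1), (2, 18), (5, 5), (5, 14), (6, 3), (6, 16), (9, 7), (9, 12), (10, 2), (10, 17), (11, 0), (12, 9), (12, 10), (13, 5), (13, 14), (14, 3), (14, 16), (15, 1), (15, 18), (16, 8), (16, 11), (18, 3), (18, 16)}; affine count = 27; |E(F_19)| = 28.

Discriminant check: Δ ∝ 4a³ + 27b² = 4·7³ + 27·17² = 4·343 + 27·289 ≡ 17 (mod 19). Nonzero ⇒ E is nonsingular.
For each x ∈ F_19, compute rhs = x³ + 7·x + 17 mod 19, then count y ∈ F_19 with y² ≡ rhs.
  x = 0: rhs = 17, matching y values: 6, 13 (2 points).
  x = 1: rhs = 6, matching y values: 5, 14 (2 points).
  x = 2: rhs = 1, matching y values: 1, 18 (2 points).
  x = 3: rhs = 8, matching y values: none (0 points).
  x = 4: rhs = 14, matching y values: none (0 points).
  x = 5: rhs = 6, matching y values: 5, 14 (2 points).
  x = 6: rhs = 9, matching y values: 3, 16 (2 points).
  x = 7: rhs = 10, matching y values: none (0 points).
  x = 8: rhs = 15, matching y values: none (0 points).
  x = 9: rhs = 11, matching y values: 7, 12 (2 points).
  x = 10: rhs = 4, matching y values: 2, 17 (2 points).
  x = 11: rhs = 0, matching y values: 0 (1 points).
  x = 12: rhs = 5, matching y values: 9, 10 (2 points).
  x = 13: rhs = 6, matching y values: 5, 14 (2 points).
  x = 14: rhs = 9, matching y values: 3, 16 (2 points).
  x = 15: rhs = 1, matching y values: 1, 18 (2 points).
  x = 16: rhs = 7, matching y values: 8, 11 (2 points).
  x = 17: rhs = 14, matching y values: none (0 points).
  x = 18: rhs = 9, matching y values: 3, 16 (2 points).
Total affine count: 27.
Full point count |E(F_19)| = 27 + 1 = 28.
Hasse bound: |28 − (19+1)| = |8| = 8 ≤ 2√19 ≈ 8.7178 ✓.


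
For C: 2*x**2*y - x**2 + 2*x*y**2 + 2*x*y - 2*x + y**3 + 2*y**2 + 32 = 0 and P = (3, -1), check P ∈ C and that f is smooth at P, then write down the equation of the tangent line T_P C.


Tangent line at P: -20*x + 11*y + 71 = 0.

Step 1: f(3, -1) = 0, so P lies on C.
Step 2: partial derivatives
  f_x(x, y) = 4*x*y - 2*x + 2*y**2 + 2*y - 2, f_y(x, y) = 2*x**2 + 4*x*y + 2*x + 3*y**2 + 4*y.
  f_x(P) = -20, f_y(P) = 11 (gradient nonzero, so P is smooth).
Step 3: tangent line at P: -20·(x − 3) + 11·(y − -1) = 0.
Expanding: -20*x + 11*y + 71 = 0.


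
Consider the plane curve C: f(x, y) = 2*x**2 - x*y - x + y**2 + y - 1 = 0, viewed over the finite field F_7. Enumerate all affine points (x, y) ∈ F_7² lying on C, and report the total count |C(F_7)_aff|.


Affine F_7-points: {(1, 0), (2, 2), (2, 6), (3, 0), (3, 2), (5, 5), (5, 6)}; count = 7.

For each of the 49 pairs (x, y) ∈ F_7², evaluate f(x, y) mod 7. Record the zeros.
  x = 0: [0↦6, 1↦1, 2↦5, 3↦4, 4↦5, 5↦1, 6↦6]  zeros at y ∈ ∅
  x = 1: [0↦0, 1↦1, 2↦4, 3↦2, 4↦2, 5↦4, 6↦1]  zeros at y ∈ {0}
  x = 2: [0↦5, 1↦5, 2↦0, 3↦4, 4↦3, 5↦4, 6↦0]  zeros at y ∈ {2, 6}
  x = 3: [0↦0, 1↦6, 2↦0, 3↦3, 4↦1, 5↦1, 6↦3]  zeros at y ∈ {0, 2}
  x = 4: [0↦6, 1↦4, 2↦4, 3↦6, 4↦3, 5↦2, 6↦3]  zeros at y ∈ ∅
  x = 5: [0↦2, 1↦6, 2↦5, 3↦6, 4↦2, 5↦0, 6↦0]  zeros at y ∈ {5, 6}
  x = 6: [0↦2, 1↦5, 2↦3, 3↦3, 4↦5, 5↦2, 6↦1]  zeros at y ∈ ∅
Collecting zeros: affine points = {(1, 0), (2, 2), (2, 6), (3, 0), (3, 2), (5, 5), (5, 6)}.
Total count |C(F_7)_aff| = 7.


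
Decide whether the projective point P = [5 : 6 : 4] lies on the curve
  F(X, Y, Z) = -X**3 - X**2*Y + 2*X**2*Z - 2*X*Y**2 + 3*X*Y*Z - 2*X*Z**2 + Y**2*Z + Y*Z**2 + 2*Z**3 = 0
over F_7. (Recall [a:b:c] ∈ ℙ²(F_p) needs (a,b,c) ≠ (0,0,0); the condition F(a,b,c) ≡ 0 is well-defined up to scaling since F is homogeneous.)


F(5,6,4) ≡ 0 (mod 7); P is on the curve.

Evaluate F(5, 6, 4) term-by-term (mod 7).
  -X**3 ↦ -1·125·1·1 = -125
  -X**2*Y ↦ -1·25·6·1 = -150
  2*X**2*Z ↦ 2·25·1·4 = 200
  -2*X*Y**2 ↦ -2·5·36·1 = -360
  3*X*Y*Z ↦ 3·5·6·4 = 360
  -2*X*Z**2 ↦ -2·5·1·16 = -160
  Y**2*Z ↦ 1·1·36·4 = 144
  Y*Z**2 ↦ 1·1·6·16 = 96
  2*Z**3 ↦ 2·1·1·64 = 128
Sum: F(5, 6, 4) = (-125) + (-150) + (200) + (-360) + (360) + (-160) + (144) + (96) + (128) = 133.
Reducing mod 7: 133 ≡ 0 (mod 7).
Since F(a, b, c) ≡ 0 (mod 7), P lies on the curve.


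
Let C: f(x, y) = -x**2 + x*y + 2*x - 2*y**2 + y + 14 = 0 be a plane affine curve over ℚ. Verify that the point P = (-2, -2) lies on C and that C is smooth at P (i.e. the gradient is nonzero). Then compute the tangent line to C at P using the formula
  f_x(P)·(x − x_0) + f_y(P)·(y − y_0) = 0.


Tangent line at P: 4*x + 7*y + 22 = 0.

Step 1: f(-2, -2) = 0, so P lies on C.
Step 2: partial derivatives
  f_x(x, y) = -2*x + y + 2, f_y(x, y) = x - 4*y + 1.
  f_x(P) = 4, f_y(P) = 7 (gradient nonzero, so P is smooth).
Step 3: tangent line at P: 4·(x − -2) + 7·(y − -2) = 0.
Expanding: 4*x + 7*y + 22 = 0.


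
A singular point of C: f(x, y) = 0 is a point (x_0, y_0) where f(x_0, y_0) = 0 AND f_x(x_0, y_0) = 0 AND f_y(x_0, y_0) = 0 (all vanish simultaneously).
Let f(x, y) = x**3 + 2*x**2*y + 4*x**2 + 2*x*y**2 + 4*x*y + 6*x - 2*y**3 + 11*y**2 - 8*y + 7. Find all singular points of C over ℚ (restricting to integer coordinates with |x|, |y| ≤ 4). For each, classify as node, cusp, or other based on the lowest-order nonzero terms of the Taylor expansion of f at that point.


Singular points: {(-2, 1)}; classification: cusp.

Compute partial derivatives:
  f_x = 3*x**2 + 4*x*y + 8*x + 2*y**2 + 4*y + 6.
  f_y = 2*x**2 + 4*x*y + 4*x - 6*y**2 + 22*y - 8.
Scan x_0 ∈ {−4, ..., 4}. For each x_0, f_y(x_0, y) is a polynomial in y; find its integer roots y ∈ {−4, ..., 4}, then test f_x and f at those candidates.
  x = -4: f_y(-4, y) = -6*y**2 + 6*y + 8; no integer root y with |y| ≤ 4.
  x = -3: f_y(-3, y) = -6*y**2 + 10*y - 2; no integer root y with |y| ≤ 4.
  x = -2: f_y(-2, y) = -6*y**2 + 14*y - 8; vanishes at y ∈ {1}. (-2, 1): f_x = 0, f = 0 — SINGULAR.
  x = -1: f_y(-1, y) = -6*y**2 + 18*y - 10; no integer root y with |y| ≤ 4.
  x = 0: f_y(0, y) = -6*y**2 + 22*y - 8; no integer root y with |y| ≤ 4.
  x = 1: f_y(1, y) = -6*y**2 + 26*y - 2; no integer root y with |y| ≤ 4.
  x = 2: f_y(2, y) = -6*y**2 + 30*y + 8; no integer root y with |y| ≤ 4.
  x = 3: f_y(3, y) = -6*y**2 + 34*y + 22; no integer root y with |y| ≤ 4.
  x = 4: f_y(4, y) = -6*y**2 + 38*y + 40; no integer root y with |y| ≤ 4.
Only singular point on the grid: (-2, 1).
Classify: substitute x = -2 + u, y = 1 + v and expand: f = u**3 + 2*u**2*v + 2*u*v**2 - 2*v**3 + v**2.
No constant or linear terms (consistent with a singular point). Quadratic part: v**2. Cubic part: u**3 + 2*u**2*v + 2*u*v**2 - 2*v**3.
The quadratic part v**2 is a perfect square, so there is a single (double) tangent line v = 0, i.e. y = 1. Restricting the cubic part to that line (v = 0) leaves u**3 ≠ 0, so f is not divisible by v and the branch is v² ≈ -u**3 to lowest order — this is a cusp.
Classification: cusp.


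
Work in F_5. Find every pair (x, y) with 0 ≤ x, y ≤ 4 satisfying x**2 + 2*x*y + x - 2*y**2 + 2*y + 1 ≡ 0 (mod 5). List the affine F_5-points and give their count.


Affine F_5-points: {(1, 1)}; count = 1.

For each of the 25 pairs (x, y) ∈ F_5², evaluate f(x, y) mod 5. Record the zeros.
  x = 0: [0↦1, 1↦1, 2↦2, 3↦4, 4↦2]  zeros at y ∈ ∅
  x = 1: [0↦3, 1↦0, 2↦3, 3↦2, 4↦2]  zeros at y ∈ {1}
  x = 2: [0↦2, 1↦1, 2↦1, 3↦2, 4↦4]  zeros at y ∈ ∅
  x = 3: [0↦3, 1↦4, 2↦1, 3↦4, 4↦3]  zeros at y ∈ ∅
  x = 4: [0↦1, 1↦4, 2↦3, 3↦3, 4↦4]  zeros at y ∈ ∅
Collecting zeros: affine points = {(1, 1)}.
Total count |C(F_5)_aff| = 1.


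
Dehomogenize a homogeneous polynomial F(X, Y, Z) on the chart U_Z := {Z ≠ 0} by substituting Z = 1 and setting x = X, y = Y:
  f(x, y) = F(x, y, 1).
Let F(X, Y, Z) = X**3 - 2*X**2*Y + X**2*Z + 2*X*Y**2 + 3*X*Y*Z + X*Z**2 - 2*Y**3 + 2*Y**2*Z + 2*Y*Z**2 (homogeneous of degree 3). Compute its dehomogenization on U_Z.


f(x, y) = x**3 - 2*x**2*y + x**2 + 2*x*y**2 + 3*x*y + x - 2*y**3 + 2*y**2 + 2*y

On U_Z we set Z = 1. Each monomial c·X^i·Y^j·Z^k in F becomes c·x^i·y^j·1^k = c·x^i·y^j.
Substituting Z = 1: F(X, Y, 1) = x**3 - 2*x**2*y + x**2 + 2*x*y**2 + 3*x*y + x - 2*y**3 + 2*y**2 + 2*y.
Note: deg(f) ≤ deg(F) = 3; strict inequality happens when F is divisible by Z (lost terms).


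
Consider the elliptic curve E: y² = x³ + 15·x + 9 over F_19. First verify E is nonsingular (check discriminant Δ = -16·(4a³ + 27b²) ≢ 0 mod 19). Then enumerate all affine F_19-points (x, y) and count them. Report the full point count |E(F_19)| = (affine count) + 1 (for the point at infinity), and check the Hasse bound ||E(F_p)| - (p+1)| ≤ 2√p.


Affine points = {(0, 3), (0, 16), (1, 5), (1, 14), (2, 3), (2, 16), (3, 9), (3, 10), (4, 0), (5, 0), (6, 7), (6, 12), (7, 1), (7, 18), (10, 0), (11, 2), (11, 17), (12, 6), (12, 13), (13, 8), (13, 11), (17, 3), (17, 16)}; affine count = 23; |E(F_19)| = 24.

Discriminant check: Δ ∝ 4a³ + 27b² = 4·15³ + 27·9² = 4·3375 + 27·81 ≡ 12 (mod 19). Nonzero ⇒ E is nonsingular.
For each x ∈ F_19, compute rhs = x³ + 15·x + 9 mod 19, then count y ∈ F_19 with y² ≡ rhs.
  x = 0: rhs = 9, matching y values: 3, 16 (2 points).
  x = 1: rhs = 6, matching y values: 5, 14 (2 points).
  x = 2: rhs = 9, matching y values: 3, 16 (2 points).
  x = 3: rhs = 5, matching y values: 9, 10 (2 points).
  x = 4: rhs = 0, matching y values: 0 (1 points).
  x = 5: rhs = 0, matching y values: 0 (1 points).
  x = 6: rhs = 11, matching y values: 7, 12 (2 points).
  x = 7: rhs = 1, matching y values: 1, 18 (2 points).
  x = 8: rhs = 14, matching y values: none (0 points).
  x = 9: rhs = 18, matching y values: none (0 points).
  x = 10: rhs = 0, matching y values: 0 (1 points).
  x = 11: rhs = 4, matching y values: 2, 17 (2 points).
  x = 12: rhs = 17, matching y values: 6, 13 (2 points).
  x = 13: rhs = 7, matching y values: 8, 11 (2 points).
  x = 14: rhs = 18, matching y values: none (0 points).
  x = 15: rhs = 18, matching y values: none (0 points).
  x = 16: rhs = 13, matching y values: none (0 points).
  x = 17: rhs = 9, matching y values: 3, 16 (2 points).
  x = 18: rhs = 12, matching y values: none (0 points).
Total affine count: 23.
Full point count |E(F_19)| = 23 + 1 = 24.
Hasse bound: |24 − (19+1)| = |4| = 4 ≤ 2√19 ≈ 8.7178 ✓.


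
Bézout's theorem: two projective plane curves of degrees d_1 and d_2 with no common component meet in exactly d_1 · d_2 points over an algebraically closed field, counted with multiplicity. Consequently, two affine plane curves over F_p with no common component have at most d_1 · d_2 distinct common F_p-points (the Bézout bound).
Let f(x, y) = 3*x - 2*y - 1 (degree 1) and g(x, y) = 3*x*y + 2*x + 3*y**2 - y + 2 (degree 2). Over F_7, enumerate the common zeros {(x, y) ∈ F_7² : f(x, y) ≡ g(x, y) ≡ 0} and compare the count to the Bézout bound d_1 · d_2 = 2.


Common zeros: ∅; count = 0; Bézout bound = 2.

deg(f) = 1, deg(g) = 2, so Bézout bound = 2.
Scan x ∈ F_7. For each x, list the y ∈ F_7 with f(x, y) ≡ 0 and those with g(x, y) ≡ 0 (mod 7); the common zeros in that column are the intersection.
  x = 0: f ≡ 0 at y ∈ {3}; g ≡ 0 at y ∈ ∅; common: ∅.
  x = 1: f ≡ 0 at y ∈ {1}; g ≡ 0 at y ∈ ∅; common: ∅.
  x = 2: f ≡ 0 at y ∈ {6}; g ≡ 0 at y ∈ {1, 2}; common: ∅.
  x = 3: f ≡ 0 at y ∈ {4}; g ≡ 0 at y ∈ ∅; common: ∅.
  x = 4: f ≡ 0 at y ∈ {2}; g ≡ 0 at y ∈ {3, 5}; common: ∅.
  x = 5: f ≡ 0 at y ∈ {0}; g ≡ 0 at y ∈ ∅; common: ∅.
  x = 6: f ≡ 0 at y ∈ {5}; g ≡ 0 at y ∈ {0, 6}; common: ∅.
Collecting: common zeros = ∅, so the count is 0.
Comparison with the Bézout bound: 0 ≤ 2 = deg(f)·deg(g), as expected for curves with no common component (the affine F_7-count falls short of the bound because intersections may lie at infinity, over extension fields, or carry multiplicity).
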